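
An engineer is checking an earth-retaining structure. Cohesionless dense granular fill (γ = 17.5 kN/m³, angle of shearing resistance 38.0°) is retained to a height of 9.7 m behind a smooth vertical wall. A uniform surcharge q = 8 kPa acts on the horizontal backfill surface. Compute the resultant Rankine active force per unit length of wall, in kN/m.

214 kN/m

K_a = tan²(45° − φ/2) = 0.2379.
Soil triangle: ½ K_a γ H² = 0.5×0.2379×17.5×9.7² = 195.8 kN/m.
Surcharge rectangle: K_a q H = 0.2379×8×9.7 = 18.46 kN/m.
Total = 195.8 + 18.46 = 214.3 kN/m.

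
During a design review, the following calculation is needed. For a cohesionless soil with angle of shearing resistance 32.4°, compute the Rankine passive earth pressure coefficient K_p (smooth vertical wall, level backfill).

3.31

K_p = (1 + sin φ)/(1 − sin φ) = tan²(45° + 32.4°/2) = 3.309.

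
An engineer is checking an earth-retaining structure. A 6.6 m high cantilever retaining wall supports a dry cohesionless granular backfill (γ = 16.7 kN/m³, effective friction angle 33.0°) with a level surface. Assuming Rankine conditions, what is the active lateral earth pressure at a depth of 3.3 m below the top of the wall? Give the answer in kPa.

16.2 kPa

K_a = (1 − sin φ)/(1 + sin φ) = 0.2948.
σ_h = K_a γ z = 0.2948 × 16.7 × 3.3 = 16.25 kPa.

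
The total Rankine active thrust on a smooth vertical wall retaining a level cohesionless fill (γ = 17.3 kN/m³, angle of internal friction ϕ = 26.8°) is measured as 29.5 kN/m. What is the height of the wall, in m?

3.00 m

K_a = 0.3785. P_a = ½ K_a γ H² ⇒ H = √(2P_a/(K_a γ)).
H = √(2×29.5/(0.3785×17.3)) = 3.002 m.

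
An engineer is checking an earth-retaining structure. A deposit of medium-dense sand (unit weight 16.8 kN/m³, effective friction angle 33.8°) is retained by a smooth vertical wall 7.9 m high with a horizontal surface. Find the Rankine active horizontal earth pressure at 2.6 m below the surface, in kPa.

K_a = (1 − sin φ)/(1 + sin φ) = 0.2851.
σ_h = K_a γ z = 0.2851 × 16.8 × 2.6 = 12.45 kPa.

12.5 kPa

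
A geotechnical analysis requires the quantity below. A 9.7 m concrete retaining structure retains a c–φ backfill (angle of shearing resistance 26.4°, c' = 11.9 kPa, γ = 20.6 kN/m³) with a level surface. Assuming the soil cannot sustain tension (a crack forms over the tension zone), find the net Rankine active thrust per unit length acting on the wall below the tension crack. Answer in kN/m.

243 kN/m

K_a = 0.3844; √K_a = 0.6200.
Tension-crack depth z_c = 2c/(γ√K_a) = 2×11.9/(20.6×0.6200) = 1.863 m.
σ_a at base = K_a γ H − 2c√K_a = 0.3844×20.6×9.7 − 2×11.9×0.6200 = 62.06 kPa.
P_a = ½ × 62.06 × (H − z_c) = 0.5×62.06×7.837 = 243.2 kN/m.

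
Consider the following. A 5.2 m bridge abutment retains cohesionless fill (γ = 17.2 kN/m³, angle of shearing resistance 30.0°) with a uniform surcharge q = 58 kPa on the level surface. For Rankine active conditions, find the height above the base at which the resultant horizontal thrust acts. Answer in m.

K_a = 0.3333.
Triangular part P₁ = ½K_aγH² = 77.51 at H/3 = 1.733 m; rectangular part P₂ = K_a q H = 100.5 at H/2 = 2.600 m.
ȳ = (P₁·1.733 + P₂·2.600)/(P₁+P₂) = 2.223 m.

2.22 m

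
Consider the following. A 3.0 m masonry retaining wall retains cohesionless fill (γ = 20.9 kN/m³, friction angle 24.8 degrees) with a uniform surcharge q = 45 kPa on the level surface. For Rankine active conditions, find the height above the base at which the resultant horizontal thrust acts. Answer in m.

K_a = 0.4090.
Triangular part P₁ = ½K_aγH² = 38.47 at H/3 = 1.000 m; rectangular part P₂ = K_a q H = 55.21 at H/2 = 1.500 m.
ȳ = (P₁·1.000 + P₂·1.500)/(P₁+P₂) = 1.295 m.

1.29 m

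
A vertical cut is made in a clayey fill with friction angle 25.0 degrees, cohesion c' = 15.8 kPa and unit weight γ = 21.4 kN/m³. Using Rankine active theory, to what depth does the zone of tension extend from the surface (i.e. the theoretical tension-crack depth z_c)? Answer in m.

K_a = tan²(45° − 25.0°/2) = 0.4059; √K_a = 0.6371.
The active pressure is zero where K_a γ z = 2c√K_a, so z_c = 2c/(γ√K_a) = 2×15.8/(21.4×0.6371) = 2.318 m.

2.32 m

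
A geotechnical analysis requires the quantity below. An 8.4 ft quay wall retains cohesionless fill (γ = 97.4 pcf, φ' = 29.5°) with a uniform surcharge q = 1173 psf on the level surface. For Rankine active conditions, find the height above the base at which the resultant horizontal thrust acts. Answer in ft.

3.84 ft

K_a = 0.3401.
Triangular part P₁ = ½K_aγH² = 1169 at H/3 = 2.800 ft; rectangular part P₂ = K_a q H = 3351 at H/2 = 4.200 ft.
ȳ = (P₁·2.800 + P₂·4.200)/(P₁+P₂) = 3.838 ft.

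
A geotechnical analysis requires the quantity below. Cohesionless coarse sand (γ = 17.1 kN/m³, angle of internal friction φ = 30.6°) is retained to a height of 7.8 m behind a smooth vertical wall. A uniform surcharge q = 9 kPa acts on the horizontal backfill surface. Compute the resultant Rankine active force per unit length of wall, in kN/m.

K_a = tan²(45° − φ/2) = 0.3253.
Soil triangle: ½ K_a γ H² = 0.5×0.3253×17.1×7.8² = 169.2 kN/m.
Surcharge rectangle: K_a q H = 0.3253×9×7.8 = 22.84 kN/m.
Total = 169.2 + 22.84 = 192.1 kN/m.

192 kN/m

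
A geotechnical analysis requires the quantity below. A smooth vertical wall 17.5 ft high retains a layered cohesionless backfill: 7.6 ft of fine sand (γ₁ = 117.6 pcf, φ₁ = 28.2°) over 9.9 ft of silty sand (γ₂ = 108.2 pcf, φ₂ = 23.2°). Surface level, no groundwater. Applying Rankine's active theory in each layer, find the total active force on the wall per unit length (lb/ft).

7370 lb/ft

K_a1 = tan²(45°−28.2°/2) = 0.3582; K_a2 = tan²(45°−23.2°/2) = 0.4348.
Layer 1: σ at base = K_a1 γ₁ h₁ = 320.1 psf; P₁ = ½×320.1×7.6 = 1217.
Layer 2: σ_v at top = γ₁h₁ = 893.8; σ_h top = K_a2×893.8 = 388.6; σ_h base = K_a2×(893.8+108.2×9.9) = 854.3.
P₂ = ½(388.6+854.3)×9.9 = 6152. Total P_a = 1217+6152 = 7369 lb/ft.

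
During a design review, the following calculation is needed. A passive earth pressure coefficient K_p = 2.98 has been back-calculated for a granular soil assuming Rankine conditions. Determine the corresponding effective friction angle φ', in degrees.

29.8°

K_p = (1+sin φ)/(1−sin φ) ⇒ sin φ = (K_p − 1)/(K_p + 1) = 0.4975.
φ = arcsin(0.4975) = 29.83°.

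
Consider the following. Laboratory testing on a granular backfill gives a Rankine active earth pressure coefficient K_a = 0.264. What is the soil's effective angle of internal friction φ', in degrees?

35.6°

K_a = tan²(45° − φ/2) ⇒ 45° − φ/2 = arctan(√0.264) = 27.19°.
φ = 2(45° − 27.19°) = 35.61°.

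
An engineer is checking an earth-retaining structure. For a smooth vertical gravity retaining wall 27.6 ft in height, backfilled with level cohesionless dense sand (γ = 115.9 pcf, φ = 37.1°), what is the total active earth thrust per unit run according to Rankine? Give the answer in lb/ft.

K_a = tan²(45° − φ/2) = 0.2475.
P_a = ½ K_a γ H² = 0.5 × 0.2475 × 115.9 × 27.6² = 10930 lb/ft.

10900 lb/ft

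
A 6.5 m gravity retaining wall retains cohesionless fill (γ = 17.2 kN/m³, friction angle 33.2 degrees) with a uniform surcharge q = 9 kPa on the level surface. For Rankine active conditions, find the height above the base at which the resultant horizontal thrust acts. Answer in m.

K_a = 0.2924.
Triangular part P₁ = ½K_aγH² = 106.2 at H/3 = 2.167 m; rectangular part P₂ = K_a q H = 17.10 at H/2 = 3.250 m.
ȳ = (P₁·2.167 + P₂·3.250)/(P₁+P₂) = 2.317 m.

2.32 m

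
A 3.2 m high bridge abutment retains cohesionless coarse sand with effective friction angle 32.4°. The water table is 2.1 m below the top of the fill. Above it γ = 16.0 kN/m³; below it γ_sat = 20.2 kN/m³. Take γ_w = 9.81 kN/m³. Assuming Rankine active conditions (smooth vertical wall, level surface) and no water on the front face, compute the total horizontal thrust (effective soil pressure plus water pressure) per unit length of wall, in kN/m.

K_a = tan²(45° − φ/2) = 0.3022.
γ' = 20.2 − 9.81 = 10.39 kN/m³. Depth below WT = 1.1 m.
σ'_h at WT = K_a γ d_w = 10.15 kPa; at base = 10.15 + K_a γ' × 1.1 = 13.61 kPa.
P₁ (0–2.1 m) = ½×10.15×2.1 = 10.66. P₂ (2.1–3.2 m) = ½(10.15+13.61)×1.1 = 13.07.
P_w = ½ γ_w h₂² = 0.5×9.81×1.1² = 5.935. Total = 10.66+13.07+5.935 = 29.67 kN/m.

29.7 kN/m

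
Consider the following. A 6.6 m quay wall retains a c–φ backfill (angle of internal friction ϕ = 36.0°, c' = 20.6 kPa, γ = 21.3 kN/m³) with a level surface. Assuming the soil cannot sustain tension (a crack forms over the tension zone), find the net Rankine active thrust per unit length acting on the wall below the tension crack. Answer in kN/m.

21.7 kN/m

K_a = 0.2596; √K_a = 0.5095.
Tension-crack depth z_c = 2c/(γ√K_a) = 2×20.6/(21.3×0.5095) = 3.796 m.
σ_a at base = K_a γ H − 2c√K_a = 0.2596×21.3×6.6 − 2×20.6×0.5095 = 15.50 kPa.
P_a = ½ × 15.50 × (H − z_c) = 0.5×15.50×2.804 = 21.74 kN/m.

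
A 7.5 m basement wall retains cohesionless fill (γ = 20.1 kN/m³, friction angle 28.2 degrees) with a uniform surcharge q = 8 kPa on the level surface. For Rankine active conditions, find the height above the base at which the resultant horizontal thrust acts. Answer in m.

K_a = 0.3582.
Triangular part P₁ = ½K_aγH² = 202.5 at H/3 = 2.500 m; rectangular part P₂ = K_a q H = 21.49 at H/2 = 3.750 m.
ȳ = (P₁·2.500 + P₂·3.750)/(P₁+P₂) = 2.620 m.

2.62 m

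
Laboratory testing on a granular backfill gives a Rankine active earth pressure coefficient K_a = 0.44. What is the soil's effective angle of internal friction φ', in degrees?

K_a = tan²(45° − φ/2) ⇒ 45° − φ/2 = arctan(√0.44) = 33.56°.
φ = 2(45° − 33.56°) = 22.89°.

22.9°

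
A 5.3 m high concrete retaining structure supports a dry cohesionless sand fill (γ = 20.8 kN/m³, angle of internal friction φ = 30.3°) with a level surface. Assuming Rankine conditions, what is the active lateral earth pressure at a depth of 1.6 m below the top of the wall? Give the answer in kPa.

K_a = (1 − sin φ)/(1 + sin φ) = 0.3293.
σ_h = K_a γ z = 0.3293 × 20.8 × 1.6 = 10.96 kPa.

11.0 kPa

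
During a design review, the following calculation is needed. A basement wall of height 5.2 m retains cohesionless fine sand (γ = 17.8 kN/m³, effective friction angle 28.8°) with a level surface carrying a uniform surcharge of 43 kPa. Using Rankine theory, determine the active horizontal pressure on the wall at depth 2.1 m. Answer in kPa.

28.1 kPa

K_a = (1 − sin φ)/(1 + sin φ) = 0.3498.
σ_v = γz + q = 17.8 × 2.1 + 43 = 80.38 kPa.
σ_h = K_a σ_v = 0.3498 × 80.38 = 28.11 kPa.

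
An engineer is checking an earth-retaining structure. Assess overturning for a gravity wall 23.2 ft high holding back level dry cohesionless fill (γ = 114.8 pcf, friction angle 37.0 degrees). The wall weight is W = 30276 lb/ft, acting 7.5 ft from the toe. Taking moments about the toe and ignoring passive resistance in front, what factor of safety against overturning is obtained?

3.82

K_a = tan²(45° − 37.0°/2) = 0.2486.
P_a = ½K_aγH² = 0.5×0.2486×114.8×23.2² = 7680 lb/ft, acting at H/3 = 7.733 ft above the base.
Overturning moment M_o = P_a × H/3 = 7680 × 7.733 = 59390.
Resisting moment M_r = W × 7.5 = 30276 × 7.5 = 227100.
FS_overturning = M_r/M_o = 227100/59390 = 3.823.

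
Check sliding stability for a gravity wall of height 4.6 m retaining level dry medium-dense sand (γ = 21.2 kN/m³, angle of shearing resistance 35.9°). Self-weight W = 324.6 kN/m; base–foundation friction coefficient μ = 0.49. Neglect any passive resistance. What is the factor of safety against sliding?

2.72

K_a = tan²(45° − 35.9°/2) = 0.2607.
P_a = ½K_aγH² = 0.5×0.2607×21.2×4.6² = 58.48 kN/m, acting at H/3 = 1.533 m above the base.
FS_sliding = μW / P_a = 0.49×324.6 / 58.48 = 2.720.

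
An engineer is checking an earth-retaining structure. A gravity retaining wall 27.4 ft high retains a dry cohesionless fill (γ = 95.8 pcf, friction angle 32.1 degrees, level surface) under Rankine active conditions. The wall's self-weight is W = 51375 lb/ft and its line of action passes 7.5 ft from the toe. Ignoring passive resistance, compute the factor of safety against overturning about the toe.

K_a = tan²(45° − 32.1°/2) = 0.3060.
P_a = ½K_aγH² = 0.5×0.3060×95.8×27.4² = 11000 lb/ft, acting at H/3 = 9.133 ft above the base.
Overturning moment M_o = P_a × H/3 = 11000 × 9.133 = 100500.
Resisting moment M_r = W × 7.5 = 51375 × 7.5 = 385300.
FS_overturning = M_r/M_o = 385300/100500 = 3.834.

3.83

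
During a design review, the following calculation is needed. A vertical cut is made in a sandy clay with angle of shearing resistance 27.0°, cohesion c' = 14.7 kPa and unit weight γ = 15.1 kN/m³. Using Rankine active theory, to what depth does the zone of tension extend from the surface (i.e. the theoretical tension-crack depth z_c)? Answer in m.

K_a = tan²(45° − 27.0°/2) = 0.3755; √K_a = 0.6128.
The active pressure is zero where K_a γ z = 2c√K_a, so z_c = 2c/(γ√K_a) = 2×14.7/(15.1×0.6128) = 3.177 m.

3.18 m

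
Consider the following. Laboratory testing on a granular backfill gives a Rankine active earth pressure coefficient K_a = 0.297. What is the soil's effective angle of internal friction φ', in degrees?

32.8°

K_a = tan²(45° − φ/2) ⇒ 45° − φ/2 = arctan(√0.297) = 28.59°.
φ = 2(45° − 28.59°) = 32.82°.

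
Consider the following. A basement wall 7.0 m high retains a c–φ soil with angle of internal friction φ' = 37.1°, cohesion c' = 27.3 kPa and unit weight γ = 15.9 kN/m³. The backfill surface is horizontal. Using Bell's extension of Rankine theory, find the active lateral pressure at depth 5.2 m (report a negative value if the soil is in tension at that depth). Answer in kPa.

K_a = (1 − sin φ)/(1 + sin φ) = 0.2475.
σ_a = K_a γ z − 2c√K_a = 0.2475×15.9×5.2 − 2×27.3×0.4975 = -6.700 kPa.

-6.70 kPa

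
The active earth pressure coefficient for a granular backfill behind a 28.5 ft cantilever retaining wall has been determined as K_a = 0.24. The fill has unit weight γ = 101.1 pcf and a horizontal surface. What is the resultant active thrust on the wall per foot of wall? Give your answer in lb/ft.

9850 lb/ft

P = ½ K_a γ H² = 0.5 × 0.24 × 101.1 × 28.5² = 9854 lb/ft.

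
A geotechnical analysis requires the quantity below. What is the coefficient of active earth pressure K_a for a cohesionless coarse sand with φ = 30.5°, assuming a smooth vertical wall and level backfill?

K_a = tan²(45° − φ/2) = tan²(29.75°) = 0.3267.

0.327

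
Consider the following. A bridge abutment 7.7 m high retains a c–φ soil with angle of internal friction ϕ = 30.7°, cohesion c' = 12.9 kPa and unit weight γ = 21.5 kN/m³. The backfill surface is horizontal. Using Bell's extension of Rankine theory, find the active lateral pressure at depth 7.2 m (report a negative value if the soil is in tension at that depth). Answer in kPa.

K_a = (1 − sin φ)/(1 + sin φ) = 0.3240.
σ_a = K_a γ z − 2c√K_a = 0.3240×21.5×7.2 − 2×12.9×0.5692 = 35.47 kPa.

35.5 kPa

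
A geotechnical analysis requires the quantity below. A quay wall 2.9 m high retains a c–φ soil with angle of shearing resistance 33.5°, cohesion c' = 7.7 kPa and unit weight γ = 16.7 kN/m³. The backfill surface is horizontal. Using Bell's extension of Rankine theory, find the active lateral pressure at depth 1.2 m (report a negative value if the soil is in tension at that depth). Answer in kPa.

K_a = (1 − sin φ)/(1 + sin φ) = 0.2887.
σ_a = K_a γ z − 2c√K_a = 0.2887×16.7×1.2 − 2×7.7×0.5373 = -2.489 kPa.

-2.49 kPa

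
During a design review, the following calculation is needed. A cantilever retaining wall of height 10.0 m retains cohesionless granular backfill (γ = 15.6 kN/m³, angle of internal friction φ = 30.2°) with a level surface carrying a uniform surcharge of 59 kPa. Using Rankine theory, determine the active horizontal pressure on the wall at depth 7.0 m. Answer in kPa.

55.6 kPa

K_a = (1 − sin φ)/(1 + sin φ) = 0.3307.
σ_v = γz + q = 15.6 × 7.0 + 59 = 168.2 kPa.
σ_h = K_a σ_v = 0.3307 × 168.2 = 55.62 kPa.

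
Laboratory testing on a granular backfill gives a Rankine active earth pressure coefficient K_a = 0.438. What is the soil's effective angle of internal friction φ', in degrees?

23.0°

K_a = tan²(45° − φ/2) ⇒ 45° − φ/2 = arctan(√0.438) = 33.50°.
φ = 2(45° − 33.50°) = 23.01°.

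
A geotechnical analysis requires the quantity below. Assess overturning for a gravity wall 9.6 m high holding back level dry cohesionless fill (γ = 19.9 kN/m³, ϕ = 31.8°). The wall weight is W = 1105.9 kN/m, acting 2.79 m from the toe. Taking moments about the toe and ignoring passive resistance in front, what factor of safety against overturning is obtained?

3.39

K_a = tan²(45° − 31.8°/2) = 0.3098.
P_a = ½K_aγH² = 0.5×0.3098×19.9×9.6² = 284.1 kN/m, acting at H/3 = 3.200 m above the base.
Overturning moment M_o = P_a × H/3 = 284.1 × 3.200 = 909.1.
Resisting moment M_r = W × 2.79 = 1105.9 × 2.79 = 3085.
FS_overturning = M_r/M_o = 3085/909.1 = 3.394.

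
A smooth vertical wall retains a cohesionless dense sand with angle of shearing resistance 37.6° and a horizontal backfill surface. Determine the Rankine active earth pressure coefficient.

0.242

K_a = tan²(45° − φ/2) = tan²(26.20°) = 0.2421.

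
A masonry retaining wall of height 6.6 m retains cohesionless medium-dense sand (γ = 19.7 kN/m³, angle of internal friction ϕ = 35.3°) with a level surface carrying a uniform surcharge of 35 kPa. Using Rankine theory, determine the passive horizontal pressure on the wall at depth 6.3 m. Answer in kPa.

595 kPa

K_p = (1 + sin φ)/(1 − sin φ) = 3.738.
σ_v = γz + q = 19.7 × 6.3 + 35 = 159.1 kPa.
σ_h = K_p σ_v = 3.738 × 159.1 = 594.7 kPa.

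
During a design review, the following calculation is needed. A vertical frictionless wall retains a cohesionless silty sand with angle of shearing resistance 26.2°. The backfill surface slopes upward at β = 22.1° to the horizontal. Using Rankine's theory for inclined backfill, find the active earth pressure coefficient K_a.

0.557

K_a = cos β · (cos β − √(cos²β − cos²φ)) / (cos β + √(cos²β − cos²φ)).
cos β = 0.9265, cos φ = 0.8973, √(cos²β − cos²φ) = 0.2310.
K_a = 0.9265 × (0.9265 − 0.2310)/(0.9265 + 0.2310) = 0.5567.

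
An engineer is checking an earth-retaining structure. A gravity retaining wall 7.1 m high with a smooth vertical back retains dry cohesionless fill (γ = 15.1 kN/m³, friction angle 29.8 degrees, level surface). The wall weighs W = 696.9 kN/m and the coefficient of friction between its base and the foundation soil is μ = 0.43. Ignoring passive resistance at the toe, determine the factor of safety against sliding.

2.34

K_a = tan²(45° − 29.8°/2) = 0.3360.
P_a = ½K_aγH² = 0.5×0.3360×15.1×7.1² = 127.9 kN/m, acting at H/3 = 2.367 m above the base.
FS_sliding = μW / P_a = 0.43×696.9 / 127.9 = 2.343.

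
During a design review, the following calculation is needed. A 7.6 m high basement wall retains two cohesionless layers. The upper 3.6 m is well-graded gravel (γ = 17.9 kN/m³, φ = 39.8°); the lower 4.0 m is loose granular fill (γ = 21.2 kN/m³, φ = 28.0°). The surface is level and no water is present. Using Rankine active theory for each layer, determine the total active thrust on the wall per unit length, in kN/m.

K_a1 = tan²(45°−39.8°/2) = 0.2194; K_a2 = tan²(45°−28.0°/2) = 0.3610.
Layer 1: σ at base = K_a1 γ₁ h₁ = 14.14 kPa; P₁ = ½×14.14×3.6 = 25.45.
Layer 2: σ_v at top = γ₁h₁ = 64.44; σ_h top = K_a2×64.44 = 23.26; σ_h base = K_a2×(64.44+21.2×4.0) = 53.88.
P₂ = ½(23.26+53.88)×4.0 = 154.3. Total P_a = 25.45+154.3 = 179.7 kN/m.

180 kN/m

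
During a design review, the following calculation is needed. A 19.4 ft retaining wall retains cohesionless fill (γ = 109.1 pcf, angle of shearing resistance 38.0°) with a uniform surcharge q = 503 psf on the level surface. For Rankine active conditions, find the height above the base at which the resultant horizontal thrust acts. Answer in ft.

K_a = 0.2379.
Triangular part P₁ = ½K_aγH² = 4884 at H/3 = 6.467 ft; rectangular part P₂ = K_a q H = 2321 at H/2 = 9.700 ft.
ȳ = (P₁·6.467 + P₂·9.700)/(P₁+P₂) = 7.508 ft.

7.51 ft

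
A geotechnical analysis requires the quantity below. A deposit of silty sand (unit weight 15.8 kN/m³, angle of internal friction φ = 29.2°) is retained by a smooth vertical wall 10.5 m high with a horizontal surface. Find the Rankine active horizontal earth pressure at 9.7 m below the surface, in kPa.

K_a = (1 − sin φ)/(1 + sin φ) = 0.3442.
σ_h = K_a γ z = 0.3442 × 15.8 × 9.7 = 52.75 kPa.

52.8 kPa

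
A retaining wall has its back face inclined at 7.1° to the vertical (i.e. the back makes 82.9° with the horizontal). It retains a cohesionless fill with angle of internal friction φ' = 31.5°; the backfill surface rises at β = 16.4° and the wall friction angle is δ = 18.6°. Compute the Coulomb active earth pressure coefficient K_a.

K_a = sin²(α+φ) / [sin²α · sin(α−δ) · (1 + √{sin(φ+δ)sin(φ−β) / (sin(α−δ)sin(α+β))})²].
With α = 82.9°, φ = 31.5°, δ = 18.6°, β = 16.4°: K_a = 0.4302.

0.430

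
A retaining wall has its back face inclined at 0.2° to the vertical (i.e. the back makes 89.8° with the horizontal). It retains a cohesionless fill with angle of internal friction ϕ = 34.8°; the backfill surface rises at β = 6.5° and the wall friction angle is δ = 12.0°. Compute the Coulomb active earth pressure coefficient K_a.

K_a = sin²(α+φ) / [sin²α · sin(α−δ) · (1 + √{sin(φ+δ)sin(φ−β) / (sin(α−δ)sin(α+β))})²].
With α = 89.8°, φ = 34.8°, δ = 12.0°, β = 6.5°: K_a = 0.2720.

0.272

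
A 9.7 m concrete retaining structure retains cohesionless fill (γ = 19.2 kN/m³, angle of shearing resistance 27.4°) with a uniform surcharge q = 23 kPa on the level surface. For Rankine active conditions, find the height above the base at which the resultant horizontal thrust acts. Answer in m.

K_a = 0.3697.
Triangular part P₁ = ½K_aγH² = 333.9 at H/3 = 3.233 m; rectangular part P₂ = K_a q H = 82.47 at H/2 = 4.850 m.
ȳ = (P₁·3.233 + P₂·4.850)/(P₁+P₂) = 3.554 m.

3.55 m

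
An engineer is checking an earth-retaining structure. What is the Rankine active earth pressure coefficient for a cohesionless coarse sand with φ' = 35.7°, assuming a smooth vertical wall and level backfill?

K_a = (1 − sin φ)/(1 + sin φ) = (1 − sin 35.7°)/(1 + sin 35.7°) = 0.2630.

0.263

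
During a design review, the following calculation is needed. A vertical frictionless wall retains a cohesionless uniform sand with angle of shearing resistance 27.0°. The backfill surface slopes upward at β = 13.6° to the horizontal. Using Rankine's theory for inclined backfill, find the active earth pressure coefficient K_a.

0.417

K_a = cos β · (cos β − √(cos²β − cos²φ)) / (cos β + √(cos²β − cos²φ)).
cos β = 0.9720, cos φ = 0.8910, √(cos²β − cos²φ) = 0.3883.
K_a = 0.9720 × (0.9720 − 0.3883)/(0.9720 + 0.3883) = 0.4170.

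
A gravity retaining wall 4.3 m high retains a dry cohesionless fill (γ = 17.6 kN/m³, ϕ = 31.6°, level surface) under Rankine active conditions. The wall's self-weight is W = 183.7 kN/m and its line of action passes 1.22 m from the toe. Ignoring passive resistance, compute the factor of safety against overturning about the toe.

K_a = tan²(45° − 31.6°/2) = 0.3123.
P_a = ½K_aγH² = 0.5×0.3123×17.6×4.3² = 50.82 kN/m, acting at H/3 = 1.433 m above the base.
Overturning moment M_o = P_a × H/3 = 50.82 × 1.433 = 72.85.
Resisting moment M_r = W × 1.22 = 183.7 × 1.22 = 224.1.
FS_overturning = M_r/M_o = 224.1/72.85 = 3.077.

3.08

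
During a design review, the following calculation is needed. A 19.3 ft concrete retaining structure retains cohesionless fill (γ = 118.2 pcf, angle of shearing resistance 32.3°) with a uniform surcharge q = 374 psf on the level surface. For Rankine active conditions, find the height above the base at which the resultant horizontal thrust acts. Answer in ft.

K_a = 0.3035.
Triangular part P₁ = ½K_aγH² = 6681 at H/3 = 6.433 ft; rectangular part P₂ = K_a q H = 2191 at H/2 = 9.650 ft.
ȳ = (P₁·6.433 + P₂·9.650)/(P₁+P₂) = 7.228 ft.

7.23 ft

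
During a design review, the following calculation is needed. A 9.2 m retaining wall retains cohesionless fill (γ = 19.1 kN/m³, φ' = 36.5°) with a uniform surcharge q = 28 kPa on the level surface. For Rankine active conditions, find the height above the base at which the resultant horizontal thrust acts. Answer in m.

3.44 m

K_a = 0.2541.
Triangular part P₁ = ½K_aγH² = 205.4 at H/3 = 3.067 m; rectangular part P₂ = K_a q H = 65.45 at H/2 = 4.600 m.
ȳ = (P₁·3.067 + P₂·4.600)/(P₁+P₂) = 3.437 m.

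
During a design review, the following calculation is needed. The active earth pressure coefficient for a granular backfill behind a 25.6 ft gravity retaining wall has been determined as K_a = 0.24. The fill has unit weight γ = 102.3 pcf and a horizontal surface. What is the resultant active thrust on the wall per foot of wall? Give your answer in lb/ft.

8050 lb/ft

P = ½ K_a γ H² = 0.5 × 0.24 × 102.3 × 25.6² = 8045 lb/ft.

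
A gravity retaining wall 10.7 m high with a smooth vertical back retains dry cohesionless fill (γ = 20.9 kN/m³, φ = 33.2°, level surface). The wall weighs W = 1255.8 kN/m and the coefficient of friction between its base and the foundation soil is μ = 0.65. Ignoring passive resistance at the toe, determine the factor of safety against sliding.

K_a = tan²(45° − 33.2°/2) = 0.2924.
P_a = ½K_aγH² = 0.5×0.2924×20.9×10.7² = 349.8 kN/m, acting at H/3 = 3.567 m above the base.
FS_sliding = μW / P_a = 0.65×1255.8 / 349.8 = 2.334.

2.33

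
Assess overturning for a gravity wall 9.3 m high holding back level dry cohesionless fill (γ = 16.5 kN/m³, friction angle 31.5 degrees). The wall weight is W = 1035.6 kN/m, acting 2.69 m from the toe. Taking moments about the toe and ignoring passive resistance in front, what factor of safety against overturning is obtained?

K_a = tan²(45° − 31.5°/2) = 0.3136.
P_a = ½K_aγH² = 0.5×0.3136×16.5×9.3² = 223.8 kN/m, acting at H/3 = 3.100 m above the base.
Overturning moment M_o = P_a × H/3 = 223.8 × 3.100 = 693.7.
Resisting moment M_r = W × 2.69 = 1035.6 × 2.69 = 2786.
FS_overturning = M_r/M_o = 2786/693.7 = 4.016.

4.02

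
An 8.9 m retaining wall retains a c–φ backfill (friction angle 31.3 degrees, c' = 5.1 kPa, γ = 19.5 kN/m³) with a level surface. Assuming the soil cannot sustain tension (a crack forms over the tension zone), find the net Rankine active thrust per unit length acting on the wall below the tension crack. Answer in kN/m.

196 kN/m

K_a = 0.3162; √K_a = 0.5623.
Tension-crack depth z_c = 2c/(γ√K_a) = 2×5.1/(19.5×0.5623) = 0.9302 m.
σ_a at base = K_a γ H − 2c√K_a = 0.3162×19.5×8.9 − 2×5.1×0.5623 = 49.14 kPa.
P_a = ½ × 49.14 × (H − z_c) = 0.5×49.14×7.970 = 195.8 kN/m.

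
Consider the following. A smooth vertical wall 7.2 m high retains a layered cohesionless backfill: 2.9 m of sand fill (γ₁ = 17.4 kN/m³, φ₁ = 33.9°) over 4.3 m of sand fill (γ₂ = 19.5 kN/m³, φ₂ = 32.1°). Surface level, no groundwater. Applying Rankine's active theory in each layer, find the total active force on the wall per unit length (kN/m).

142 kN/m

K_a1 = tan²(45°−33.9°/2) = 0.2839; K_a2 = tan²(45°−32.1°/2) = 0.3060.
Layer 1: σ at base = K_a1 γ₁ h₁ = 14.33 kPa; P₁ = ½×14.33×2.9 = 20.77.
Layer 2: σ_v at top = γ₁h₁ = 50.46; σ_h top = K_a2×50.46 = 15.44; σ_h base = K_a2×(50.46+19.5×4.3) = 41.10.
P₂ = ½(15.44+41.10)×4.3 = 121.6. Total P_a = 20.77+121.6 = 142.3 kN/m.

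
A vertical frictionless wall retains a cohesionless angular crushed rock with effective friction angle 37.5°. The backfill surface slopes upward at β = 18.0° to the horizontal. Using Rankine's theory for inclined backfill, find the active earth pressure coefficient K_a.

K_a = cos β · (cos β − √(cos²β − cos²φ)) / (cos β + √(cos²β − cos²φ)).
cos β = 0.9511, cos φ = 0.7934, √(cos²β − cos²φ) = 0.5245.
K_a = 0.9511 × (0.9511 − 0.5245)/(0.9511 + 0.5245) = 0.2749.

0.275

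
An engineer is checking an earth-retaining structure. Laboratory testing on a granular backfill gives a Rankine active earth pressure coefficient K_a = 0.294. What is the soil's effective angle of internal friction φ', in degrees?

K_a = tan²(45° − φ/2) ⇒ 45° − φ/2 = arctan(√0.294) = 28.47°.
φ = 2(45° − 28.47°) = 33.07°.

33.1°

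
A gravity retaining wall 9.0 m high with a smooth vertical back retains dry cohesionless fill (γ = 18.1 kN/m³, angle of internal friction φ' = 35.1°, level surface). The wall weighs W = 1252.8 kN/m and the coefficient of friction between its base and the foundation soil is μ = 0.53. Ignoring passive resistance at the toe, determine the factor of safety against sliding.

3.36

K_a = tan²(45° − 35.1°/2) = 0.2698.
P_a = ½K_aγH² = 0.5×0.2698×18.1×9.0² = 197.8 kN/m, acting at H/3 = 3.000 m above the base.
FS_sliding = μW / P_a = 0.53×1252.8 / 197.8 = 3.357.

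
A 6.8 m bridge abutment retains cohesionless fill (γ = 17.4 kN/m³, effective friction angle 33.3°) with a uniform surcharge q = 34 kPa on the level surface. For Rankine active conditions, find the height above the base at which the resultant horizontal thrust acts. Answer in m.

K_a = 0.2911.
Triangular part P₁ = ½K_aγH² = 117.1 at H/3 = 2.267 m; rectangular part P₂ = K_a q H = 67.31 at H/2 = 3.400 m.
ȳ = (P₁·2.267 + P₂·3.400)/(P₁+P₂) = 2.680 m.

2.68 m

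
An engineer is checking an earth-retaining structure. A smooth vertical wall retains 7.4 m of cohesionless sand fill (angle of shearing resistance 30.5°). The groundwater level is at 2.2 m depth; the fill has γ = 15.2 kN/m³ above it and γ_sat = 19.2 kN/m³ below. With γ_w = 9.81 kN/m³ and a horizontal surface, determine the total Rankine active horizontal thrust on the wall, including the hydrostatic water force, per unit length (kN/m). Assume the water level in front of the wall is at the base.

K_a = tan²(45° − φ/2) = 0.3267.
γ' = 19.2 − 9.81 = 9.390 kN/m³. Depth below WT = 5.2 m.
σ'_h at WT = K_a γ d_w = 10.92 kPa; at base = 10.92 + K_a γ' × 5.2 = 26.87 kPa.
P₁ (0–2.2 m) = ½×10.92×2.2 = 12.02. P₂ (2.2–7.4 m) = ½(10.92+26.87)×5.2 = 98.27.
P_w = ½ γ_w h₂² = 0.5×9.81×5.2² = 132.6. Total = 12.02+98.27+132.6 = 242.9 kN/m.

243 kN/m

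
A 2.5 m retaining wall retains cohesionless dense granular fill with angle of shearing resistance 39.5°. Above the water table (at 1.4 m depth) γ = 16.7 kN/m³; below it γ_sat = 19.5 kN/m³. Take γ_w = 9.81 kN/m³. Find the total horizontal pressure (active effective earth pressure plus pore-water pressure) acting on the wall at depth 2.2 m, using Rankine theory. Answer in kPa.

K_a = (1 − sin φ)/(1 + sin φ) = 0.2224.
γ' = 19.5 − 9.81 = 9.690 kN/m³.
Effective vertical stress at 2.2 m: σ'_v = 16.7×1.4 + 9.690×0.800 = 31.13 kPa.
σ'_h = K_a σ'_v = 0.2224 × 31.13 = 6.925 kPa; u = γ_w × 0.800 = 7.848 kPa.
Total σ_h = 6.925 + 7.848 = 14.77 kPa.

14.8 kPa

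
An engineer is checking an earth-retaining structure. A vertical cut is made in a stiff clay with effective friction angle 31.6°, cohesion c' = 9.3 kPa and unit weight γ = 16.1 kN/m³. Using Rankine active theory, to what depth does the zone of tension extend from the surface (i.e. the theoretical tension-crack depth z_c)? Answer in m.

K_a = tan²(45° − 31.6°/2) = 0.3123; √K_a = 0.5589.
The active pressure is zero where K_a γ z = 2c√K_a, so z_c = 2c/(γ√K_a) = 2×9.3/(16.1×0.5589) = 2.067 m.

2.07 m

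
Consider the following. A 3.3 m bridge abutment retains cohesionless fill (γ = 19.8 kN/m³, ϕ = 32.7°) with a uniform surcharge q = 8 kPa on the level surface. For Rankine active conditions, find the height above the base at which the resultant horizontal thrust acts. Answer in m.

K_a = 0.2985.
Triangular part P₁ = ½K_aγH² = 32.18 at H/3 = 1.100 m; rectangular part P₂ = K_a q H = 7.880 at H/2 = 1.650 m.
ȳ = (P₁·1.100 + P₂·1.650)/(P₁+P₂) = 1.208 m.

1.21 m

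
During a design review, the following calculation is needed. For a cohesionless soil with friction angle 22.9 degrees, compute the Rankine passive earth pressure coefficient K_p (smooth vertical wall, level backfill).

2.27

K_p = (1 + sin φ)/(1 − sin φ) = tan²(45° + 22.9°/2) = 2.274.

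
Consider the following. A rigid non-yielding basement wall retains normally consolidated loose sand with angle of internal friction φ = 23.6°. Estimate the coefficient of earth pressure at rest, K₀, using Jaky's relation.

0.600

K₀ = 1 − sin φ' = 1 − sin 23.6° = 0.5997.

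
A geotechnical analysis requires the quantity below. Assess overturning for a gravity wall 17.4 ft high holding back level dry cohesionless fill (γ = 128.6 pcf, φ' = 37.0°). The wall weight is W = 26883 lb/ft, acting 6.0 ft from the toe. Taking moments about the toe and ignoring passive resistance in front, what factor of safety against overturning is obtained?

5.75

K_a = tan²(45° − 37.0°/2) = 0.2486.
P_a = ½K_aγH² = 0.5×0.2486×128.6×17.4² = 4839 lb/ft, acting at H/3 = 5.800 ft above the base.
Overturning moment M_o = P_a × H/3 = 4839 × 5.800 = 28070.
Resisting moment M_r = W × 6.0 = 26883 × 6.0 = 161300.
FS_overturning = M_r/M_o = 161300/28070 = 5.747.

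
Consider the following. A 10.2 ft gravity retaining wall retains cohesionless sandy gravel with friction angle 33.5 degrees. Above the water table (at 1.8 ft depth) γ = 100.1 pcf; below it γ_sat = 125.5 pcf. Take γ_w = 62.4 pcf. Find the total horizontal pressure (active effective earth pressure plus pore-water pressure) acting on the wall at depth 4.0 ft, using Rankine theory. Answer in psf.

K_a = (1 − sin φ)/(1 + sin φ) = 0.2887.
γ' = 125.5 − 62.4 = 63.10 pcf.
Effective vertical stress at 4.0 ft: σ'_v = 100.1×1.8 + 63.10×2.20 = 319.0 psf.
σ'_h = K_a σ'_v = 0.2887 × 319.0 = 92.10 psf; u = γ_w × 2.20 = 137.3 psf.
Total σ_h = 92.10 + 137.3 = 229.4 psf.

229 psf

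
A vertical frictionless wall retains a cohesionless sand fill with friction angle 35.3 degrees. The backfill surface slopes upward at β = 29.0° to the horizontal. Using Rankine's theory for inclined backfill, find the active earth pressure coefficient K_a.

K_a = cos β · (cos β − √(cos²β − cos²φ)) / (cos β + √(cos²β − cos²φ)).
cos β = 0.8746, cos φ = 0.8161, √(cos²β − cos²φ) = 0.3145.
K_a = 0.8746 × (0.8746 − 0.3145)/(0.8746 + 0.3145) = 0.4120.

0.412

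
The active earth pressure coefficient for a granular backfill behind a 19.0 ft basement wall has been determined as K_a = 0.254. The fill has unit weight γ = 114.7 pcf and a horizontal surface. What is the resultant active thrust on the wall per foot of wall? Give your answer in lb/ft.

5260 lb/ft

P = ½ K_a γ H² = 0.5 × 0.254 × 114.7 × 19.0² = 5259 lb/ft.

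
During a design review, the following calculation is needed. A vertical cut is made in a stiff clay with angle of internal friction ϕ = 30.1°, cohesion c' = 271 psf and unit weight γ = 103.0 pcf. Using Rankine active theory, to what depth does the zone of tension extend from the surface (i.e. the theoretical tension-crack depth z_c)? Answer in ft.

9.13 ft

K_a = tan²(45° − 30.1°/2) = 0.3320; √K_a = 0.5762.
The active pressure is zero where K_a γ z = 2c√K_a, so z_c = 2c/(γ√K_a) = 2×271/(103.0×0.5762) = 9.133 ft.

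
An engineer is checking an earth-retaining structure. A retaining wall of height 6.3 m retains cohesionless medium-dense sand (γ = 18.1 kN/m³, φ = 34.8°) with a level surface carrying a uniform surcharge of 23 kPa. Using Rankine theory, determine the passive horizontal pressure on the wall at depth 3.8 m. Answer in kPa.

336 kPa

K_p = (1 + sin φ)/(1 − sin φ) = 3.659.
σ_v = γz + q = 18.1 × 3.8 + 23 = 91.78 kPa.
σ_h = K_p σ_v = 3.659 × 91.78 = 335.8 kPa.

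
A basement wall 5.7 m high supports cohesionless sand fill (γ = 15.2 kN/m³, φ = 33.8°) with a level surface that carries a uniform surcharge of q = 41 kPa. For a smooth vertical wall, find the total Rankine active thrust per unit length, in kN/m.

K_a = tan²(45° − φ/2) = 0.2851.
Soil triangle: ½ K_a γ H² = 0.5×0.2851×15.2×5.7² = 70.40 kN/m.
Surcharge rectangle: K_a q H = 0.2851×41×5.7 = 66.63 kN/m.
Total = 70.40 + 66.63 = 137.0 kN/m.

137 kN/m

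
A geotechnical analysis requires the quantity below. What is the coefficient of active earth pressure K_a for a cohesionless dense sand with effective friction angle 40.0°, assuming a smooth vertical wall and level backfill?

0.217

K_a = (1 − sin φ)/(1 + sin φ) = (1 − sin 40.0°)/(1 + sin 40.0°) = 0.2174.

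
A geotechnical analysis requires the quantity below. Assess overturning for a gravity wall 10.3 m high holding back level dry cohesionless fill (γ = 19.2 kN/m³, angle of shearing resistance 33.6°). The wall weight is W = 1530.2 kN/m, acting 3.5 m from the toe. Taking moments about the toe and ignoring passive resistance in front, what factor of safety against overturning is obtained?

K_a = tan²(45° − 33.6°/2) = 0.2875.
P_a = ½K_aγH² = 0.5×0.2875×19.2×10.3² = 292.8 kN/m, acting at H/3 = 3.433 m above the base.
Overturning moment M_o = P_a × H/3 = 292.8 × 3.433 = 1005.
Resisting moment M_r = W × 3.5 = 1530.2 × 3.5 = 5356.
FS_overturning = M_r/M_o = 5356/1005 = 5.327.

5.33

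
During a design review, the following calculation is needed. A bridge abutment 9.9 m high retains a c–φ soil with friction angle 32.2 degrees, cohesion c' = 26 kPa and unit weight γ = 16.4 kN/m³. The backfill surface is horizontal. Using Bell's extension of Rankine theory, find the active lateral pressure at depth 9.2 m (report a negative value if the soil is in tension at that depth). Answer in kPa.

K_a = (1 − sin φ)/(1 + sin φ) = 0.3047.
σ_a = K_a γ z − 2c√K_a = 0.3047×16.4×9.2 − 2×26×0.5520 = 17.27 kPa.

17.3 kPa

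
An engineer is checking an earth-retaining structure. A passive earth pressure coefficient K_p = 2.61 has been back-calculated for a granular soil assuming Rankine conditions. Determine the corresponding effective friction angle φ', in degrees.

K_p = (1+sin φ)/(1−sin φ) ⇒ sin φ = (K_p − 1)/(K_p + 1) = 0.4460.
φ = arcsin(0.4460) = 26.49°.

26.5°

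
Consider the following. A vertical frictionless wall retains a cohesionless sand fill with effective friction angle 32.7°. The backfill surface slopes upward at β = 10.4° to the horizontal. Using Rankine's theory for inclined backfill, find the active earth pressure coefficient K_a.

0.313

K_a = cos β · (cos β − √(cos²β − cos²φ)) / (cos β + √(cos²β − cos²φ)).
cos β = 0.9836, cos φ = 0.8415, √(cos²β − cos²φ) = 0.5092.
K_a = 0.9836 × (0.9836 − 0.5092)/(0.9836 + 0.5092) = 0.3126.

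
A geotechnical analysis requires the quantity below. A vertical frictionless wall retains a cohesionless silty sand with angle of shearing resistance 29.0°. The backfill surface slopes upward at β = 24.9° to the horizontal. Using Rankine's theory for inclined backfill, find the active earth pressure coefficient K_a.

K_a = cos β · (cos β − √(cos²β − cos²φ)) / (cos β + √(cos²β − cos²φ)).
cos β = 0.9070, cos φ = 0.8746, √(cos²β − cos²φ) = 0.2404.
K_a = 0.9070 × (0.9070 − 0.2404)/(0.9070 + 0.2404) = 0.5270.

0.527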